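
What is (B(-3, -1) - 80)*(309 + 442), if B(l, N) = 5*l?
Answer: -71345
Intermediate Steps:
(B(-3, -1) - 80)*(309 + 442) = (5*(-3) - 80)*(309 + 442) = (-15 - 80)*751 = -95*751 = -71345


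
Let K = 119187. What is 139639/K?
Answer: 139639/119187 ≈ 1.1716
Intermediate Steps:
139639/K = 139639/119187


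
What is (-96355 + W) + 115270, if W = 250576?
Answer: 269491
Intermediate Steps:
(-96355 + W) + 115270 = (-96355 + 250576) + 115270 = 154221 + 115270 = 269491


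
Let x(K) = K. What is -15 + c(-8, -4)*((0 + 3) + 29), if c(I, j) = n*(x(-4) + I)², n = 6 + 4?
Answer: 46065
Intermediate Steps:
n = 10
c(I, j) = 10*(-4 + I)²
-15 + c(-8, -4)*((0 + 3) + 29) = -15 + (10*(-4 - 8)²)*((0 + 3) + 29) = -15 + (10*(-12)²)*(3 + 29) = -15 + (10*144)*32 = -15 + 1440*32 = -15 + 46080 = 46065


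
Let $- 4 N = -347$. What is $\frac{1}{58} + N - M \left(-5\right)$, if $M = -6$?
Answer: $- \frac{75472}{29} \approx -2602.5$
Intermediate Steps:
$N = \frac{347}{4}$ ($N = \left(- \frac{1}{4}\right) \left(-347\right) = \frac{347}{4} \approx 86.75$)
$\frac{1}{58} + N - M \left(-5\right) = \frac{1}{58} + \frac{347 \left(-1\right) \left(-6\right) \left(-5\right)}{4} = \frac{1}{58} + \frac{347 \cdot 6 \left(-5\right)}{4} = \frac{1}{58} + \frac{347}{4} \left(-30\right) = \frac{1}{58} - \frac{5205}{2} = - \frac{75472}{29}$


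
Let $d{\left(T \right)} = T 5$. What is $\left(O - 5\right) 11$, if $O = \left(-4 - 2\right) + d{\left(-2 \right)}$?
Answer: $-231$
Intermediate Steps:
$d{\left(T \right)} = 5 T$
$O = -16$ ($O = \left(-4 - 2\right) + 5 \left(-2\right) = -6 - 10 = -16$)
$\left(O - 5\right) 11 = \left(-16 - 5\right) 11 = \left(-21\right) 11 = -231$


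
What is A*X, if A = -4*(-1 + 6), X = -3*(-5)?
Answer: -300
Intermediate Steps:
X = 15
A = -20 (A = -4*5 = -20)
A*X = -20*15 = -300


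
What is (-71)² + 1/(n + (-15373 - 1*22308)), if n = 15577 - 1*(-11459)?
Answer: 53661444/10645 ≈ 5041.0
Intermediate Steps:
n = 27036 (n = 15577 + 11459 = 27036)
(-71)² + 1/(n + (-15373 - 1*22308)) = (-71)² + 1/(27036 + (-15373 - 1*22308)) = 5041 + 1/(27036 + (-15373 - 22308)) = 5041 + 1/(27036 - 37681) = 5041 + 1/(-10645) = 5041 - 1/10645 = 53661444/10645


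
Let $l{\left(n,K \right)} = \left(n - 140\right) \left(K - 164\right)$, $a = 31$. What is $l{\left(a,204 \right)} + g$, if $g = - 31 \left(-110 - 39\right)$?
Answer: $259$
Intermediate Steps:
$l{\left(n,K \right)} = \left(-164 + K\right) \left(-140 + n\right)$ ($l{\left(n,K \right)} = \left(-140 + n\right) \left(-164 + K\right) = \left(-164 + K\right) \left(-140 + n\right)$)
$g = 4619$ ($g = \left(-31\right) \left(-149\right) = 4619$)
$l{\left(a,204 \right)} + g = \left(22960 - 5084 - 28560 + 204 \cdot 31\right) + 4619 = \left(22960 - 5084 - 28560 + 6324\right) + 4619 = -4360 + 4619 = 259$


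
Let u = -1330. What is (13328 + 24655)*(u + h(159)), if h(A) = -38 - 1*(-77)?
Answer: -49036053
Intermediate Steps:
h(A) = 39 (h(A) = -38 + 77 = 39)
(13328 + 24655)*(u + h(159)) = (13328 + 24655)*(-1330 + 39) = 37983*(-1291) = -49036053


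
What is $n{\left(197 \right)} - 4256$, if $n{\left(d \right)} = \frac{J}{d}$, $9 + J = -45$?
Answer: $- \frac{838486}{197} \approx -4256.3$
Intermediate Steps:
$J = -54$ ($J = -9 - 45 = -54$)
$n{\left(d \right)} = - \frac{54}{d}$
$n{\left(197 \right)} - 4256 = - \frac{54}{197} - 4256 = - \frac{838486}{197}$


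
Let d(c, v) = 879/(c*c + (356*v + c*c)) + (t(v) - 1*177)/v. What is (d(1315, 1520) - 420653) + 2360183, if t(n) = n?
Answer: 393036003198353/202644880 ≈ 1.9395e+6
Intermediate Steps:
d(c, v) = 879/(2*c**2 + 356*v) + (-177 + v)/v (d(c, v) = 879/(c*c + (356*v + c*c)) + (v - 1*177)/v = 879/(c**2 + (356*v + c**2)) + (v - 177)/v = 879/(c**2 + (c**2 + 356*v)) + (-177 + v)/v = 879/(2*c**2 + 356*v) + (-177 + v)/v)
(d(1315, 1520) - 420653) + 2360183 = ((-177*1315**2 + 178*1520**2 - 62133/2*1520 + 1520*1315**2)/(1520*(1315**2 + 178*1520)) - 420653) + 2360183 = ((-177*1729225 + 178*2310400 - 47221080 + 1520*1729225)/(1520*(1729225 + 270560)) - 420653) + 2360183 = ((1/1520)*(-306072825 + 411251200 - 47221080 + 2628422000)/1999785 - 420653) + 2360183 = ((1/1520)*(1/1999785)*2686379295 - 420653) + 2360183 = (179091953/202644880 - 420653) + 2360183 = -85242997614687/202644880 + 2360183 = 393036003198353/202644880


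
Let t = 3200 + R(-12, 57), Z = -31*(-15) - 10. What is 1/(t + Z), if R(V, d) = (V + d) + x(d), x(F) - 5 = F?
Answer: 1/3762 ≈ 0.00026582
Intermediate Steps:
x(F) = 5 + F
R(V, d) = 5 + V + 2*d (R(V, d) = (V + d) + (5 + d) = 5 + V + 2*d)
Z = 455 (Z = 465 - 10 = 455)
t = 3307 (t = 3200 + (5 - 12 + 2*57) = 3200 + (5 - 12 + 114) = 3200 + 107 = 3307)
1/(t + Z) = 1/(3307 + 455) = 1/3762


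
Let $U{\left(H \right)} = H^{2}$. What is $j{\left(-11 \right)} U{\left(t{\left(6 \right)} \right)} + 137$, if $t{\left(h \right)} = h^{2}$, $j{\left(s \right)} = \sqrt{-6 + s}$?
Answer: $137 + 1296 i \sqrt{17} \approx 137.0 + 5343.5 i$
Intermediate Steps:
$j{\left(-11 \right)} U{\left(t{\left(6 \right)} \right)} + 137 = \sqrt{-6 - 11} \left(6^{2}\right)^{2} + 137 = \sqrt{-17} \cdot 36^{2} + 137 = i \sqrt{17} \cdot 1296 + 137 = 1296 i \sqrt{17} + 137 = 137 + 1296 i \sqrt{17}$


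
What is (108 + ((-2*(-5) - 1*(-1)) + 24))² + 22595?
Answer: 43044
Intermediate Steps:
(108 + ((-2*(-5) - 1*(-1)) + 24))² + 22595 = (108 + ((10 + 1) + 24))² + 22595 = (108 + (11 + 24))² + 22595 = (108 + 35)² + 22595 = 143² + 22595 = 20449 + 22595 = 43044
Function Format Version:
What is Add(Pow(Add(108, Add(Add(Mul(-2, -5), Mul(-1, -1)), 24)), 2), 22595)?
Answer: 43044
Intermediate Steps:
Add(Pow(Add(108, Add(Add(Mul(-2, -5), Mul(-1, -1)), 24)), 2), 22595) = Add(Pow(Add(108, Add(Add(10, 1), 24)), 2), 22595) = Add(Pow(Add(108, Add(11, 24)), 2), 22595) = Add(Pow(Add(108, 35), 2), 22595) = Add(Pow(143, 2), 22595) = Add(20449, 22595) = 43044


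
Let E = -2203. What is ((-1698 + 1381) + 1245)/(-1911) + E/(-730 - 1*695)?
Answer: 320837/302575 ≈ 1.0604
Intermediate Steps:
((-1698 + 1381) + 1245)/(-1911) + E/(-730 - 1*695) = ((-1698 + 1381) + 1245)/(-1911) - 2203/(-730 - 1*695) = (-317 + 1245)*(-1/1911) - 2203/(-730 - 695) = 928*(-1/1911) - 2203/(-1425) = -928/1911 - 2203*(-1/1425) = -928/1911 + 2203/1425 = 320837/302575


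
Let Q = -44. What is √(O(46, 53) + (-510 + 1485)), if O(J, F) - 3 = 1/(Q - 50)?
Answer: √8641514/94 ≈ 31.273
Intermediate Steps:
O(J, F) = 281/94 (O(J, F) = 3 + 1/(-44 - 50) = 3 + 1/(-94) = 3 - 1/94 = 281/94)
√(O(46, 53) + (-510 + 1485)) = √(281/94 + (-510 + 1485)) = √(281/94 + 975) = √(91931/94) = √8641514/94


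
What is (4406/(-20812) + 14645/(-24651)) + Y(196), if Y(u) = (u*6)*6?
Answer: 164526042283/23319846 ≈ 7055.2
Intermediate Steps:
Y(u) = 36*u (Y(u) = (6*u)*6 = 36*u)
(4406/(-20812) + 14645/(-24651)) + Y(196) = (4406/(-20812) + 14645/(-24651)) + 36*196 = (4406*(-1/20812) + 14645*(-1/24651)) + 7056 = (-2203/10406 - 14645/24651) + 7056 = -18791093/23319846 + 7056 = 164526042283/23319846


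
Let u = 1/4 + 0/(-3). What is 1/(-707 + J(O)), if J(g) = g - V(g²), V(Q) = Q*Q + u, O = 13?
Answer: -4/117021 ≈ -3.4182e-5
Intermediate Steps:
u = ¼ (u = 1*(¼) + 0*(-⅓) = ¼ + 0 = ¼ ≈ 0.25000)
V(Q) = ¼ + Q² (V(Q) = Q*Q + ¼ = Q² + ¼ = ¼ + Q²)
J(g) = -¼ + g - g⁴ (J(g) = g - (¼ + (g²)²) = g - (¼ + g⁴) = g + (-¼ - g⁴) = -¼ + g - g⁴)
1/(-707 + J(O)) = 1/(-707 + (-¼ + 13 - 1*13⁴)) = 1/(-707 + (-¼ + 13 - 1*28561)) = 1/(-707 + (-¼ + 13 - 28561)) = 1/(-707 - 114193/4) = 1/(-117021/4) = -4/117021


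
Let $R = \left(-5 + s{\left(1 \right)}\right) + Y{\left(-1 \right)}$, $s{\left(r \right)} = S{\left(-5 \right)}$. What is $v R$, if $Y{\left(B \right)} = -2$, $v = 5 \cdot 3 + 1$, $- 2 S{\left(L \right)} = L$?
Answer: $-72$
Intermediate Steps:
$S{\left(L \right)} = - \frac{L}{2}$
$s{\left(r \right)} = \frac{5}{2}$ ($s{\left(r \right)} = \left(- \frac{1}{2}\right) \left(-5\right) = \frac{5}{2}$)
$v = 16$ ($v = 15 + 1 = 16$)
$R = - \frac{9}{2}$ ($R = \left(-5 + \frac{5}{2}\right) - 2 = - \frac{5}{2} - 2 = - \frac{9}{2} \approx -4.5$)
$v R = 16 \left(- \frac{9}{2}\right) = -72$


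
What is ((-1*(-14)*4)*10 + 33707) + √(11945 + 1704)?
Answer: 34267 + √13649 ≈ 34384.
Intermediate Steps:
((-1*(-14)*4)*10 + 33707) + √(11945 + 1704) = ((14*4)*10 + 33707) + √13649 = (56*10 + 33707) + √13649 = (560 + 33707) + √13649 = 34267 + √13649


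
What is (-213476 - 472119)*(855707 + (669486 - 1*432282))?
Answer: -749294317045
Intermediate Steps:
(-213476 - 472119)*(855707 + (669486 - 1*432282)) = -685595*(855707 + (669486 - 432282)) = -685595*(855707 + 237204) = -685595*1092911 = -749294317045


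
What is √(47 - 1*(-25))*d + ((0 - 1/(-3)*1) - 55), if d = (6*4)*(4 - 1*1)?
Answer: -164/3 + 432*√2 ≈ 556.27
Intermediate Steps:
d = 72 (d = 24*(4 - 1) = 24*3 = 72)
√(47 - 1*(-25))*d + ((0 - 1/(-3)*1) - 55) = √(47 - 1*(-25))*72 + ((0 - 1/(-3)*1) - 55) = √(47 + 25)*72 + ((0 - 1*(-⅓)*1) - 55) = √72*72 + ((0 + (⅓)*1) - 55) = (6*√2)*72 + ((0 + ⅓) - 55) = 432*√2 + (⅓ - 55) = 432*√2 - 164/3 = -164/3 + 432*√2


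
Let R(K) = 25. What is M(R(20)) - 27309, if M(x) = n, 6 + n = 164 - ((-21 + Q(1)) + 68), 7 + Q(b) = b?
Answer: -27192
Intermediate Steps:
Q(b) = -7 + b
n = 117 (n = -6 + (164 - ((-21 + (-7 + 1)) + 68)) = -6 + (164 - ((-21 - 6) + 68)) = -6 + (164 - (-27 + 68)) = -6 + (164 - 1*41) = -6 + (164 - 41) = -6 + 123 = 117)
M(x) = 117
M(R(20)) - 27309 = 117 - 27309 = -27192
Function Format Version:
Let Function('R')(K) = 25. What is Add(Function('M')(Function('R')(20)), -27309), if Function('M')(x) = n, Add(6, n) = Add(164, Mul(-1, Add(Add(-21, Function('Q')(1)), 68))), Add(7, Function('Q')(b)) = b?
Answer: -27192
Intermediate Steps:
Function('Q')(b) = Add(-7, b)
n = 117 (n = Add(-6, Add(164, Mul(-1, Add(Add(-21, Add(-7, 1)), 68)))) = Add(-6, Add(164, Mul(-1, Add(Add(-21, -6), 68)))) = Add(-6, Add(164, Mul(-1, Add(-27, 68)))) = Add(-6, Add(164, Mul(-1, 41))) = Add(-6, Add(164, -41)) = Add(-6, 123) = 117)
Function('M')(x) = 117
Add(Function('M')(Function('R')(20)), -27309) = Add(117, -27309) = -27192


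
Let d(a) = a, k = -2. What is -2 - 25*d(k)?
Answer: 48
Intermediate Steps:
-2 - 25*d(k) = -2 - 25*(-2) = -2 + 50 = 48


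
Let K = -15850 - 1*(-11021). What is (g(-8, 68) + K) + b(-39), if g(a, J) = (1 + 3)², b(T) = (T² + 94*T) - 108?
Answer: -7066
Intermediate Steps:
b(T) = -108 + T² + 94*T
K = -4829 (K = -15850 + 11021 = -4829)
g(a, J) = 16 (g(a, J) = 4² = 16)
(g(-8, 68) + K) + b(-39) = (16 - 4829) + (-108 + (-39)² + 94*(-39)) = -4813 + (-108 + 1521 - 3666) = -4813 - 2253 = -7066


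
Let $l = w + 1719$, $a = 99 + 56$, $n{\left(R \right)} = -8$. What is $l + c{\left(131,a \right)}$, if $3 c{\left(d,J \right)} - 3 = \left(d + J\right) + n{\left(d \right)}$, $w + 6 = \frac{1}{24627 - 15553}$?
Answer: $\frac{49181083}{27222} \approx 1806.7$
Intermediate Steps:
$w = - \frac{54443}{9074}$ ($w = -6 + \frac{1}{24627 - 15553} = -6 + \frac{1}{9074} = - \frac{54443}{9074} \approx -5.9999$)
$a = 155$
$c{\left(d,J \right)} = - \frac{5}{3} + \frac{J}{3} + \frac{d}{3}$ ($c{\left(d,J \right)} = 1 + \frac{\left(d + J\right) - 8}{3} = 1 + \frac{\left(J + d\right) - 8}{3} = 1 + \frac{-8 + J + d}{3} = 1 + \left(- \frac{8}{3} + \frac{J}{3} + \frac{d}{3}\right) = - \frac{5}{3} + \frac{J}{3} + \frac{d}{3}$)
$l = \frac{15543763}{9074}$ ($l = - \frac{54443}{9074} + 1719 = \frac{15543763}{9074} \approx 1713.0$)
$l + c{\left(131,a \right)} = \frac{15543763}{9074} + \left(- \frac{5}{3} + \frac{1}{3} \cdot 155 + \frac{1}{3} \cdot 131\right) = \frac{15543763}{9074} + \left(- \frac{5}{3} + \frac{155}{3} + \frac{131}{3}\right) = \frac{15543763}{9074} + \frac{281}{3} = \frac{49181083}{27222}$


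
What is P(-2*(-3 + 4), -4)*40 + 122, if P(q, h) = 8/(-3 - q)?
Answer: -198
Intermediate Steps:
P(-2*(-3 + 4), -4)*40 + 122 = -8/(3 - 2*(-3 + 4))*40 + 122 = -8/(3 - 2*1)*40 + 122 = -8/(3 - 2)*40 + 122 = -8/1*40 + 122 = -8*1*40 + 122 = -8*40 + 122 = -320 + 122 = -198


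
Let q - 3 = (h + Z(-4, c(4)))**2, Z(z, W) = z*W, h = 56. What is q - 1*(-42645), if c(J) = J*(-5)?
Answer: 61144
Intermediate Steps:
c(J) = -5*J
Z(z, W) = W*z
q = 18499 (q = 3 + (56 - 5*4*(-4))**2 = 3 + (56 - 20*(-4))**2 = 3 + (56 + 80)**2 = 3 + 136**2 = 3 + 18496 = 18499)
q - 1*(-42645) = 18499 - 1*(-42645) = 18499 + 42645 = 61144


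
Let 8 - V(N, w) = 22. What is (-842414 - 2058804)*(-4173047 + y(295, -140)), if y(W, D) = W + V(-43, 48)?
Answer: 12106103828988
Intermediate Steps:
V(N, w) = -14 (V(N, w) = 8 - 1*22 = 8 - 22 = -14)
y(W, D) = -14 + W (y(W, D) = W - 14 = -14 + W)
(-842414 - 2058804)*(-4173047 + y(295, -140)) = (-842414 - 2058804)*(-4173047 + (-14 + 295)) = -2901218*(-4173047 + 281) = -2901218*(-4172766) = 12106103828988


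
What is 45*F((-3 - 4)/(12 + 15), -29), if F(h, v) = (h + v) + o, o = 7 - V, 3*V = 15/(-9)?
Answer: -2930/3 ≈ -976.67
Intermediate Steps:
V = -5/9 (V = (15/(-9))/3 = (15*(-⅑))/3 = (⅓)*(-5/3) = -5/9 ≈ -0.55556)
o = 68/9 (o = 7 - 1*(-5/9) = 7 + 5/9 = 68/9 ≈ 7.5556)
F(h, v) = 68/9 + h + v (F(h, v) = (h + v) + 68/9 = 68/9 + h + v)
45*F((-3 - 4)/(12 + 15), -29) = 45*(68/9 + (-3 - 4)/(12 + 15) - 29) = 45*(68/9 - 7/27 - 29) = 45*(-586/27) = -2930/3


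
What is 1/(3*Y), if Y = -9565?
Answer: -1/28695 ≈ -3.4849e-5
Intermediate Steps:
1/(3*Y) = 1/(3*(-9565)) = 1/(-28695) = -1/28695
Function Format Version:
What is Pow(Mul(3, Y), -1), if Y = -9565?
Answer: Rational(-1, 28695) ≈ -3.4849e-5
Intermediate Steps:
Pow(Mul(3, Y), -1) = Pow(Mul(3, -9565), -1) = Pow(-28695, -1) = Rational(-1, 28695)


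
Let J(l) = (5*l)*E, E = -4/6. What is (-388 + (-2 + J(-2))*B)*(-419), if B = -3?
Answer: 168438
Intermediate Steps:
E = -⅔ (E = -4*⅙ = -⅔ ≈ -0.66667)
J(l) = -10*l/3 (J(l) = (5*l)*(-⅔) = -10*l/3)
(-388 + (-2 + J(-2))*B)*(-419) = (-388 + (-2 - 10/3*(-2))*(-3))*(-419) = (-388 + (-2 + 20/3)*(-3))*(-419) = (-388 + (14/3)*(-3))*(-419) = (-388 - 14)*(-419) = -402*(-419) = 168438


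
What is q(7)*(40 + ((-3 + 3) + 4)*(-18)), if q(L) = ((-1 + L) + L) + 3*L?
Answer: -1088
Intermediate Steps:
q(L) = -1 + 5*L (q(L) = (-1 + 2*L) + 3*L = -1 + 5*L)
q(7)*(40 + ((-3 + 3) + 4)*(-18)) = (-1 + 5*7)*(40 + ((-3 + 3) + 4)*(-18)) = (-1 + 35)*(40 + (0 + 4)*(-18)) = 34*(40 + 4*(-18)) = 34*(40 - 72) = 34*(-32) = -1088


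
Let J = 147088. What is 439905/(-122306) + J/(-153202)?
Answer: -42692035369/9368761906 ≈ -4.5568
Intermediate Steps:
439905/(-122306) + J/(-153202) = 439905/(-122306) + 147088/(-153202) = 439905*(-1/122306) + 147088*(-1/153202) = -439905/122306 - 73544/76601 = -42692035369/9368761906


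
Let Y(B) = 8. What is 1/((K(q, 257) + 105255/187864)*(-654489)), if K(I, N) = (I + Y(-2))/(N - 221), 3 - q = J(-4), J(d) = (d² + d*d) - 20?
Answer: -187864/65472825209 ≈ -2.8693e-6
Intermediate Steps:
J(d) = -20 + 2*d² (J(d) = (d² + d²) - 20 = 2*d² - 20 = -20 + 2*d²)
q = -9 (q = 3 - (-20 + 2*(-4)²) = 3 - (-20 + 2*16) = 3 - (-20 + 32) = 3 - 1*12 = 3 - 12 = -9)
K(I, N) = (8 + I)/(-221 + N) (K(I, N) = (I + 8)/(N - 221) = (8 + I)/(-221 + N))
1/((K(q, 257) + 105255/187864)*(-654489)) = 1/(((8 - 9)/(-221 + 257) + 105255/187864)*(-654489)) = -1/654489/(-1/36 + 105255*(1/187864)) = -1/654489/((1/36)*(-1) + 105255/187864) = -1/654489/(-1/36 + 105255/187864) = -1/654489/(900329/1690776) = (1690776/900329)*(-1/654489) = -187864/65472825209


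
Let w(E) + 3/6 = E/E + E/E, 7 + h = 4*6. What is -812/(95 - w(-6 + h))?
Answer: -1624/187 ≈ -8.6845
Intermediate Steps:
h = 17 (h = -7 + 4*6 = -7 + 24 = 17)
w(E) = 3/2 (w(E) = -½ + (E/E + E/E) = -½ + (1 + 1) = -½ + 2 = 3/2)
-812/(95 - w(-6 + h)) = -812/(95 - 1*3/2) = -812/(95 - 3/2) = -812/187/2 = -812*2/187 = -1624/187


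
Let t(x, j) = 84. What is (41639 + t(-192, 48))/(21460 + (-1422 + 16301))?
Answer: 41723/36339 ≈ 1.1482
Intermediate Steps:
(41639 + t(-192, 48))/(21460 + (-1422 + 16301)) = (41639 + 84)/(21460 + (-1422 + 16301)) = 41723/(21460 + 14879) = 41723/36339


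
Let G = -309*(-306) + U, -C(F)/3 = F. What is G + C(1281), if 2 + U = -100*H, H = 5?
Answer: 90209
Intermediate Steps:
C(F) = -3*F
U = -502 (U = -2 - 100*5 = -2 - 500 = -502)
G = 94052 (G = -309*(-306) - 502 = 94554 - 502 = 94052)
G + C(1281) = 94052 - 3*1281 = 94052 - 3843 = 90209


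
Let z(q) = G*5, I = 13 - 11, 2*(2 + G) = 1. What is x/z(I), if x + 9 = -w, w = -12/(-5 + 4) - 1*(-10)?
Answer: 62/15 ≈ 4.1333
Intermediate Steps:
G = -3/2 (G = -2 + (½)*1 = -2 + ½ = -3/2 ≈ -1.5000)
I = 2
z(q) = -15/2 (z(q) = -3/2*5 = -15/2)
w = 22 (w = -12/(-1) + 10 = -12*(-1) + 10 = 12 + 10 = 22)
x = -31 (x = -9 - 1*22 = -9 - 22 = -31)
x/z(I) = -31/(-15/2) = -2/15*(-31) = 62/15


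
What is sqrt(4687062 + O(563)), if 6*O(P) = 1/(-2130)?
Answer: sqrt(21264731587445)/2130 ≈ 2165.0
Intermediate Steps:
O(P) = -1/12780 (O(P) = (1/6)/(-2130) = (1/6)*(-1/2130) = -1/12780)
sqrt(4687062 + O(563)) = sqrt(4687062 - 1/12780) = sqrt(59900652359/12780) = sqrt(21264731587445)/2130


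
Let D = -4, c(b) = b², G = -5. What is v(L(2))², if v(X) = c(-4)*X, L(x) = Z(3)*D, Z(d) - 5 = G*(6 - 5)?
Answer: 0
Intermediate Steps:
Z(d) = 0 (Z(d) = 5 - 5*(6 - 5) = 5 - 5*1 = 5 - 5 = 0)
L(x) = 0 (L(x) = 0*(-4) = 0)
v(X) = 16*X (v(X) = (-4)²*X = 16*X)
v(L(2))² = (16*0)² = 0² = 0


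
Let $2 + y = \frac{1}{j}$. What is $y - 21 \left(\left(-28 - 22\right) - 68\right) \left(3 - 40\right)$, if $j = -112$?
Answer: $- \frac{10269057}{112} \approx -91688.0$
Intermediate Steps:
$y = - \frac{225}{112}$ ($y = -2 + \frac{1}{-112} = -2 - \frac{1}{112} = - \frac{225}{112} \approx -2.0089$)
$y - 21 \left(\left(-28 - 22\right) - 68\right) \left(3 - 40\right) = - \frac{225}{112} - 21 \left(\left(-28 - 22\right) - 68\right) \left(3 - 40\right) = - \frac{225}{112} - 21 \left(\left(-28 - 22\right) - 68\right) \left(-37\right) = - \frac{225}{112} - 21 \left(-50 - 68\right) \left(-37\right) = - \frac{225}{112} - 21 \left(\left(-118\right) \left(-37\right)\right) = - \frac{225}{112} - 91686 = - \frac{10269057}{112}$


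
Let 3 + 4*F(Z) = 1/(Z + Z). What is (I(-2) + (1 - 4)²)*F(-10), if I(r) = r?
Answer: -427/80 ≈ -5.3375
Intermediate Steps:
F(Z) = -¾ + 1/(8*Z) (F(Z) = -¾ + 1/(4*(Z + Z)) = -¾ + 1/(4*((2*Z))) = -¾ + (1/(2*Z))/4 = -¾ + 1/(8*Z))
(I(-2) + (1 - 4)²)*F(-10) = (-2 + (1 - 4)²)*((⅛)*(1 - 6*(-10))/(-10)) = (-2 + (-3)²)*((⅛)*(-⅒)*(1 + 60)) = (-2 + 9)*((⅛)*(-⅒)*61) = 7*(-61/80) = -427/80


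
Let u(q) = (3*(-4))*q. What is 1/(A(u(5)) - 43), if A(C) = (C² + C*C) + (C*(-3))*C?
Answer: -1/3643 ≈ -0.00027450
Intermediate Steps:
u(q) = -12*q
A(C) = -C² (A(C) = (C² + C²) + (-3*C)*C = 2*C² - 3*C² = -C²)
1/(A(u(5)) - 43) = 1/(-(-12*5)² - 43) = 1/(-1*(-60)² - 43) = 1/(-1*3600 - 43) = 1/(-3600 - 43) = 1/(-3643) = -1/3643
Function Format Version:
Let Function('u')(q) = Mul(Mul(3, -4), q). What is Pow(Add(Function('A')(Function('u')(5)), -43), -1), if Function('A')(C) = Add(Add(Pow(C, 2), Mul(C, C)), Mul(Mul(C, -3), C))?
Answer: Rational(-1, 3643) ≈ -0.00027450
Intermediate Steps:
Function('u')(q) = Mul(-12, q)
Function('A')(C) = Mul(-1, Pow(C, 2)) (Function('A')(C) = Add(Add(Pow(C, 2), Pow(C, 2)), Mul(Mul(-3, C), C)) = Add(Mul(2, Pow(C, 2)), Mul(-3, Pow(C, 2))) = Mul(-1, Pow(C, 2)))
Pow(Add(Function('A')(Function('u')(5)), -43), -1) = Pow(Add(Mul(-1, Pow(Mul(-12, 5), 2)), -43), -1) = Pow(Add(Mul(-1, Pow(-60, 2)), -43), -1) = Pow(Add(Mul(-1, 3600), -43), -1) = Pow(Add(-3600, -43), -1) = Pow(-3643, -1) = Rational(-1, 3643)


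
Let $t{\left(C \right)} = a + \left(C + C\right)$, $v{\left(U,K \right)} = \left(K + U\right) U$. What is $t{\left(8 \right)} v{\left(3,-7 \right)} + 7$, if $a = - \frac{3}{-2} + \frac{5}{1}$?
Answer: $-263$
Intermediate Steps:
$a = \frac{13}{2}$ ($a = \left(-3\right) \left(- \frac{1}{2}\right) + 5 \cdot 1 = \frac{3}{2} + 5 = \frac{13}{2} \approx 6.5$)
$v{\left(U,K \right)} = U \left(K + U\right)$
$t{\left(C \right)} = \frac{13}{2} + 2 C$ ($t{\left(C \right)} = \frac{13}{2} + \left(C + C\right) = \frac{13}{2} + 2 C$)
$t{\left(8 \right)} v{\left(3,-7 \right)} + 7 = \left(\frac{13}{2} + 2 \cdot 8\right) 3 \left(-7 + 3\right) + 7 = \left(\frac{13}{2} + 16\right) 3 \left(-4\right) + 7 = \frac{45}{2} \left(-12\right) + 7 = -270 + 7 = -263$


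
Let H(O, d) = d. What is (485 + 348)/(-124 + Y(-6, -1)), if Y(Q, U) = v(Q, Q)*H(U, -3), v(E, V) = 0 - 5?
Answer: -833/109 ≈ -7.6422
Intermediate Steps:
v(E, V) = -5
Y(Q, U) = 15 (Y(Q, U) = -5*(-3) = 15)
(485 + 348)/(-124 + Y(-6, -1)) = (485 + 348)/(-124 + 15) = 833/(-109) = 833*(-1/109) = -833/109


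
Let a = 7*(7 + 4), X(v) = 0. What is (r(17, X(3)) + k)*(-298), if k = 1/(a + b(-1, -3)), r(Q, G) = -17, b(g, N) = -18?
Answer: 298596/59 ≈ 5060.9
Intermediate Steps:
a = 77 (a = 7*11 = 77)
k = 1/59 (k = 1/(77 - 18) = 1/59 ≈ 0.016949)
(r(17, X(3)) + k)*(-298) = (-17 + 1/59)*(-298) = -1002/59*(-298) = 298596/59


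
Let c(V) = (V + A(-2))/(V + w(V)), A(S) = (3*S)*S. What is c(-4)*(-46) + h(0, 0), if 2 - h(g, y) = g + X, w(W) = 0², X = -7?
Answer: 101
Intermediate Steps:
w(W) = 0
h(g, y) = 9 - g (h(g, y) = 2 - (g - 7) = 2 - (-7 + g) = 2 + (7 - g) = 9 - g)
A(S) = 3*S²
c(V) = (12 + V)/V (c(V) = (V + 3*(-2)²)/(V + 0) = (V + 3*4)/V = (V + 12)/V = (12 + V)/V)
c(-4)*(-46) + h(0, 0) = ((12 - 4)/(-4))*(-46) + (9 - 1*0) = -¼*8*(-46) + (9 + 0) = -2*(-46) + 9 = 92 + 9 = 101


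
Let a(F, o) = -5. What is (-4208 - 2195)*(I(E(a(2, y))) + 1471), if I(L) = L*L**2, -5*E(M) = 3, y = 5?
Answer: -1177178744/125 ≈ -9.4174e+6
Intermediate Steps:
E(M) = -3/5 (E(M) = -1/5*3 = -3/5)
I(L) = L**3
(-4208 - 2195)*(I(E(a(2, y))) + 1471) = (-4208 - 2195)*((-3/5)**3 + 1471) = -6403*(-27/125 + 1471) = -6403*183848/125 = -1177178744/125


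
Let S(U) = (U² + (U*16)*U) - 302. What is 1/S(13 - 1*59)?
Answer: 1/35670 ≈ 2.8035e-5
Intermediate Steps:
S(U) = -302 + 17*U² (S(U) = (U² + (16*U)*U) - 302 = (U² + 16*U²) - 302 = 17*U² - 302 = -302 + 17*U²)
1/S(13 - 1*59) = 1/(-302 + 17*(13 - 1*59)²) = 1/(-302 + 17*(13 - 59)²) = 1/(-302 + 17*(-46)²) = 1/(-302 + 17*2116) = 1/(-302 + 35972) = 1/35670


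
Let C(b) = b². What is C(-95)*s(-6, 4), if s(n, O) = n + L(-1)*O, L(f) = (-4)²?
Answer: 523450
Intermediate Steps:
L(f) = 16
s(n, O) = n + 16*O
C(-95)*s(-6, 4) = (-95)²*(-6 + 16*4) = 9025*(-6 + 64) = 9025*58 = 523450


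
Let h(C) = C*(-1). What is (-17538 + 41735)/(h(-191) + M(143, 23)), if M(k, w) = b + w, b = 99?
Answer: 24197/313 ≈ 77.307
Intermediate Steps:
h(C) = -C
M(k, w) = 99 + w
(-17538 + 41735)/(h(-191) + M(143, 23)) = (-17538 + 41735)/(-1*(-191) + (99 + 23)) = 24197/(191 + 122) = 24197/313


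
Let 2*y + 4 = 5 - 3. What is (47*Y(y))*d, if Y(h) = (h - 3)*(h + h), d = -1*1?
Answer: -376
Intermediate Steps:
y = -1 (y = -2 + (5 - 3)/2 = -2 + (½)*2 = -2 + 1 = -1)
d = -1
Y(h) = 2*h*(-3 + h) (Y(h) = (-3 + h)*(2*h) = 2*h*(-3 + h))
(47*Y(y))*d = (47*(2*(-1)*(-3 - 1)))*(-1) = (47*(2*(-1)*(-4)))*(-1) = (47*8)*(-1) = 376*(-1) = -376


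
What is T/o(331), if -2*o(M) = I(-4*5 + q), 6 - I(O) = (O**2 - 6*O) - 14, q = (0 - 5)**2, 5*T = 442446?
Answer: -884892/125 ≈ -7079.1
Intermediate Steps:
T = 442446/5 (T = (1/5)*442446 = 442446/5 ≈ 88489.)
q = 25 (q = (-5)**2 = 25)
I(O) = 20 - O**2 + 6*O (I(O) = 6 - ((O**2 - 6*O) - 14) = 6 - (-14 + O**2 - 6*O) = 6 + (14 - O**2 + 6*O) = 20 - O**2 + 6*O)
o(M) = -25/2 (o(M) = -(20 - (-4*5 + 25)**2 + 6*(-4*5 + 25))/2 = -(20 - (-20 + 25)**2 + 6*(-20 + 25))/2 = -(20 - 1*5**2 + 6*5)/2 = -(20 - 1*25 + 30)/2 = -(20 - 25 + 30)/2 = -1/2*25 = -25/2)
T/o(331) = 442446/(5*(-25/2)) = (442446/5)*(-2/25) = -884892/125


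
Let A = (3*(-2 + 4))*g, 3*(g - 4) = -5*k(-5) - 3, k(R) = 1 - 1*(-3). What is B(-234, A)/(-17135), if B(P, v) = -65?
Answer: 13/3427 ≈ 0.0037934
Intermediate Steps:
k(R) = 4 (k(R) = 1 + 3 = 4)
g = -11/3 (g = 4 + (-5*4 - 3)/3 = 4 + (-20 - 3)/3 = 4 + (⅓)*(-23) = 4 - 23/3 = -11/3 ≈ -3.6667)
A = -22 (A = (3*(-2 + 4))*(-11/3) = (3*2)*(-11/3) = 6*(-11/3) = -22)
B(-234, A)/(-17135) = -65/(-17135) = -65*(-1/17135) = 13/3427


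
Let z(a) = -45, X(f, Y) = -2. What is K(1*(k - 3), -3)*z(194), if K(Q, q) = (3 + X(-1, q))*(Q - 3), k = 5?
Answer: 45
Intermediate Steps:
K(Q, q) = -3 + Q (K(Q, q) = (3 - 2)*(Q - 3) = 1*(-3 + Q) = -3 + Q)
K(1*(k - 3), -3)*z(194) = (-3 + 1*(5 - 3))*(-45) = (-3 + 1*2)*(-45) = (-3 + 2)*(-45) = -1*(-45) = 45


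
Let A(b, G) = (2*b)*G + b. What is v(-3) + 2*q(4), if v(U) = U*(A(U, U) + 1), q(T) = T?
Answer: -40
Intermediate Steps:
A(b, G) = b + 2*G*b (A(b, G) = 2*G*b + b = b + 2*G*b)
v(U) = U*(1 + U*(1 + 2*U)) (v(U) = U*(U*(1 + 2*U) + 1) = U*(1 + U*(1 + 2*U)))
v(-3) + 2*q(4) = -3*(1 - 3*(1 + 2*(-3))) + 2*4 = -3*(1 - 3*(1 - 6)) + 8 = -3*(1 - 3*(-5)) + 8 = -3*(1 + 15) + 8 = -3*16 + 8 = -48 + 8 = -40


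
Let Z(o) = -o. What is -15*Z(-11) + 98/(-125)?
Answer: -20723/125 ≈ -165.78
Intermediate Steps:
-15*Z(-11) + 98/(-125) = -(-15)*(-11) + 98/(-125) = -15*11 + 98*(-1/125) = -165 - 98/125 = -20723/125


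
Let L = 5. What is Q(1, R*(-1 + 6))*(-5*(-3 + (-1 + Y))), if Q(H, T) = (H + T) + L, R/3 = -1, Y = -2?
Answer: -270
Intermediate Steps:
R = -3 (R = 3*(-1) = -3)
Q(H, T) = 5 + H + T (Q(H, T) = (H + T) + 5 = 5 + H + T)
Q(1, R*(-1 + 6))*(-5*(-3 + (-1 + Y))) = (5 + 1 - 3*(-1 + 6))*(-5*(-3 + (-1 - 2))) = (5 + 1 - 3*5)*(-5*(-3 - 3)) = (5 + 1 - 15)*(-5*(-6)) = -9*30 = -270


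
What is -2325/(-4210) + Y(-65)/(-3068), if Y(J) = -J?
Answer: 52765/99356 ≈ 0.53107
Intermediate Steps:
-2325/(-4210) + Y(-65)/(-3068) = -2325/(-4210) - 1*(-65)/(-3068) = -2325*(-1/4210) + 65*(-1/3068) = 465/842 - 5/236 = 52765/99356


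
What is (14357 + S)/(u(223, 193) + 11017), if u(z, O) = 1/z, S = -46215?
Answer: -3552167/1228396 ≈ -2.8917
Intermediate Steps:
(14357 + S)/(u(223, 193) + 11017) = (14357 - 46215)/(1/223 + 11017) = -31858/(1/223 + 11017) = -31858/2456792/223 = -31858*223/2456792 = -3552167/1228396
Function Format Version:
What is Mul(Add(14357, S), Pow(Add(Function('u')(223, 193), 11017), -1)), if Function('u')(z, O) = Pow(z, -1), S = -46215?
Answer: Rational(-3552167, 1228396) ≈ -2.8917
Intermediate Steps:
Mul(Add(14357, S), Pow(Add(Function('u')(223, 193), 11017), -1)) = Mul(Add(14357, -46215), Pow(Add(Pow(223, -1), 11017), -1)) = Mul(-31858, Pow(Add(Rational(1, 223), 11017), -1)) = Mul(-31858, Pow(Rational(2456792, 223), -1)) = Mul(-31858, Rational(223, 2456792)) = Rational(-3552167, 1228396)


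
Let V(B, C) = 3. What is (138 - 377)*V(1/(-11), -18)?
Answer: -717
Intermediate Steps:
(138 - 377)*V(1/(-11), -18) = (138 - 377)*3 = -239*3 = -717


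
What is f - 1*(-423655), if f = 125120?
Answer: 548775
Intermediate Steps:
f - 1*(-423655) = 125120 - 1*(-423655) = 125120 + 423655 = 548775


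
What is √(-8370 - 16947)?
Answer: 3*I*√2813 ≈ 159.11*I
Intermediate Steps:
√(-8370 - 16947) = √(-25317) = 3*I*√2813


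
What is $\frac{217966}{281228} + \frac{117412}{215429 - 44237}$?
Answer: $\frac{2197924294}{1504499493} \approx 1.4609$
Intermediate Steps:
$\frac{217966}{281228} + \frac{117412}{215429 - 44237} = 217966 \cdot \frac{1}{281228} + \frac{117412}{171192} = \frac{108983}{140614} + 117412 \cdot \frac{1}{171192} = \frac{108983}{140614} + \frac{29353}{42798} = \frac{2197924294}{1504499493}$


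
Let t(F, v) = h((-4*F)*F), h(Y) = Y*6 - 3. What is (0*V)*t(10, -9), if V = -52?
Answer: 0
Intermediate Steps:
h(Y) = -3 + 6*Y (h(Y) = 6*Y - 3 = -3 + 6*Y)
t(F, v) = -3 - 24*F**2 (t(F, v) = -3 + 6*((-4*F)*F) = -3 + 6*(-4*F**2) = -3 - 24*F**2)
(0*V)*t(10, -9) = (0*(-52))*(-3 - 24*10**2) = 0*(-3 - 24*100) = 0*(-3 - 2400) = 0*(-2403) = 0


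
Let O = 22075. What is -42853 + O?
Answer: -20778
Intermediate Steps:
-42853 + O = -42853 + 22075 = -20778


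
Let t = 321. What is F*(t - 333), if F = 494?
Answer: -5928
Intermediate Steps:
F*(t - 333) = 494*(321 - 333) = 494*(-12) = -5928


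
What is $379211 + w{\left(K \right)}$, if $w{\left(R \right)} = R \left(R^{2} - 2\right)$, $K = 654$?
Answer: $280104167$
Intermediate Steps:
$w{\left(R \right)} = R \left(-2 + R^{2}\right)$
$379211 + w{\left(K \right)} = 379211 + 654 \left(-2 + 654^{2}\right) = 379211 + 654 \left(-2 + 427716\right) = 379211 + 654 \cdot 427714 = 379211 + 279724956 = 280104167$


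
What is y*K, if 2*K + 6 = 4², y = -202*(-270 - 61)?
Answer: 334310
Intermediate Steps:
y = 66862 (y = -202*(-331) = 66862)
K = 5 (K = -3 + (½)*4² = -3 + (½)*16 = -3 + 8 = 5)
y*K = 66862*5 = 334310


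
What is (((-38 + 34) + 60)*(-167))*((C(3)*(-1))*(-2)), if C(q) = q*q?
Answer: -168336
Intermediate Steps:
C(q) = q²
(((-38 + 34) + 60)*(-167))*((C(3)*(-1))*(-2)) = (((-38 + 34) + 60)*(-167))*((3²*(-1))*(-2)) = ((-4 + 60)*(-167))*((9*(-1))*(-2)) = (56*(-167))*(-9*(-2)) = -9352*18 = -168336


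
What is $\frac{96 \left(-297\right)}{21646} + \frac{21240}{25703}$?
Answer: $- \frac{136541448}{278183569} \approx -0.49083$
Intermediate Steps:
$\frac{96 \left(-297\right)}{21646} + \frac{21240}{25703} = \left(-28512\right) \frac{1}{21646} + 21240 \cdot \frac{1}{25703} = - \frac{14256}{10823} + \frac{21240}{25703} = - \frac{136541448}{278183569}$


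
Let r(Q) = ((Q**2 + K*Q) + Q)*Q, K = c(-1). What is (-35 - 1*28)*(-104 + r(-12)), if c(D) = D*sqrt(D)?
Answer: 106344 + 9072*I ≈ 1.0634e+5 + 9072.0*I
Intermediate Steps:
c(D) = D**(3/2)
K = -I (K = (-1)**(3/2) = -I ≈ -1.0*I)
r(Q) = Q*(Q + Q**2 - I*Q) (r(Q) = ((Q**2 + (-I)*Q) + Q)*Q = ((Q**2 - I*Q) + Q)*Q = (Q + Q**2 - I*Q)*Q = Q*(Q + Q**2 - I*Q))
(-35 - 1*28)*(-104 + r(-12)) = (-35 - 1*28)*(-104 + (-12)**2*(1 - 12 - I)) = (-35 - 28)*(-104 + 144*(-11 - I)) = -63*(-104 + (-1584 - 144*I)) = -63*(-1688 - 144*I) = 106344 + 9072*I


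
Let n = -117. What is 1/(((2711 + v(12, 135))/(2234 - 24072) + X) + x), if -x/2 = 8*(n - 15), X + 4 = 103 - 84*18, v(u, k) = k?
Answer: 10919/7630958 ≈ 0.0014309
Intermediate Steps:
X = -1413 (X = -4 + (103 - 84*18) = -4 + (103 - 1512) = -4 - 1409 = -1413)
x = 2112 (x = -16*(-117 - 15) = -16*(-132) = -2*(-1056) = 2112)
1/(((2711 + v(12, 135))/(2234 - 24072) + X) + x) = 1/(((2711 + 135)/(2234 - 24072) - 1413) + 2112) = 1/((2846/(-21838) - 1413) + 2112) = 1/((2846*(-1/21838) - 1413) + 2112) = 1/((-1423/10919 - 1413) + 2112) = 1/(-15429970/10919 + 2112) = 1/(7630958/10919) = 10919/7630958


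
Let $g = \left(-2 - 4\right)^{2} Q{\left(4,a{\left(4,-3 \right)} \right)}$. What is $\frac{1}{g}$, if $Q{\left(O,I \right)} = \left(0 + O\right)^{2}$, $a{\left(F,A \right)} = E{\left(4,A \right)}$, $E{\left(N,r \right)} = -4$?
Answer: $\frac{1}{576} \approx 0.0017361$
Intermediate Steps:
$a{\left(F,A \right)} = -4$
$Q{\left(O,I \right)} = O^{2}$
$g = 576$ ($g = \left(-2 - 4\right)^{2} \cdot 4^{2} = \left(-6\right)^{2} \cdot 16 = 36 \cdot 16 = 576$)
$\frac{1}{g} = \frac{1}{576}$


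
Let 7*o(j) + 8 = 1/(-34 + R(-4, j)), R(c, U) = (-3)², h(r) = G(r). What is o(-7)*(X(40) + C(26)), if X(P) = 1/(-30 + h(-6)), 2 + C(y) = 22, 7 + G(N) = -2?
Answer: -52193/2275 ≈ -22.942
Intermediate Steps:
G(N) = -9 (G(N) = -7 - 2 = -9)
C(y) = 20 (C(y) = -2 + 22 = 20)
h(r) = -9
R(c, U) = 9
o(j) = -201/175 (o(j) = -8/7 + 1/(7*(-34 + 9)) = -8/7 + (⅐)/(-25) = -8/7 + (⅐)*(-1/25) = -8/7 - 1/175 = -201/175)
X(P) = -1/39 (X(P) = 1/(-30 - 9) = 1/(-39) = -1/39)
o(-7)*(X(40) + C(26)) = -201*(-1/39 + 20)/175 = -201/175*779/39 = -52193/2275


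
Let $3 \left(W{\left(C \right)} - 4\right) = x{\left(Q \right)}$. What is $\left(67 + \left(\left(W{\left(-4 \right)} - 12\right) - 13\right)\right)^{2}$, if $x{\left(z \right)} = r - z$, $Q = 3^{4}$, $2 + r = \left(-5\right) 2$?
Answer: $225$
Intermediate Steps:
$r = -12$ ($r = -2 - 10 = -12$)
$Q = 81$
$x{\left(z \right)} = -12 - z$
$W{\left(C \right)} = -27$ ($W{\left(C \right)} = 4 + \frac{-12 - 81}{3} = 4 + \frac{1}{3} \left(-93\right) = 4 - 31 = -27$)
$\left(67 + \left(\left(W{\left(-4 \right)} - 12\right) - 13\right)\right)^{2} = \left(67 - 52\right)^{2} = 15^{2} = 225$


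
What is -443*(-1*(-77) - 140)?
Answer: 27909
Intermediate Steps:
-443*(-1*(-77) - 140) = -443*(77 - 140) = -443*(-63) = 27909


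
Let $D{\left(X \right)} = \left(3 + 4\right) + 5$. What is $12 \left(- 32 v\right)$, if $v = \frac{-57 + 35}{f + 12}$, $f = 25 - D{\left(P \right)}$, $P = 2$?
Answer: $\frac{8448}{25} \approx 337.92$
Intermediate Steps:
$D{\left(X \right)} = 12$ ($D{\left(X \right)} = 7 + 5 = 12$)
$f = 13$ ($f = 25 - 12 = 13$)
$v = - \frac{22}{25}$ ($v = \frac{-57 + 35}{13 + 12} = - \frac{22}{25} \approx -0.88$)
$12 \left(- 32 v\right) = 12 \left(\left(-32\right) \left(- \frac{22}{25}\right)\right) = 12 \cdot \frac{704}{25} = \frac{8448}{25}$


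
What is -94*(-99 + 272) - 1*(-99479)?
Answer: 83217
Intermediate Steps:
-94*(-99 + 272) - 1*(-99479) = -94*173 + 99479 = -16262 + 99479 = 83217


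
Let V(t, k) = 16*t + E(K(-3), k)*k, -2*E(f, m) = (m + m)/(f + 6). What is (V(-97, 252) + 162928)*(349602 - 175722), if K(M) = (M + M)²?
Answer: 27797152320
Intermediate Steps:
K(M) = 4*M² (K(M) = (2*M)² = 4*M²)
E(f, m) = -m/(6 + f) (E(f, m) = -(m + m)/(2*(f + 6)) = -2*m/(2*(6 + f)) = -m/(6 + f))
V(t, k) = 16*t - k²/42 (V(t, k) = 16*t + (-k/(6 + 4*(-3)²))*k = 16*t + (-k/(6 + 4*9))*k = 16*t + (-k/(6 + 36))*k = 16*t + (-1*k/42)*k = 16*t + (-1*k*1/42)*k = 16*t + (-k/42)*k = 16*t - k²/42)
(V(-97, 252) + 162928)*(349602 - 175722) = ((16*(-97) - 1/42*252²) + 162928)*(349602 - 175722) = ((-1552 - 1/42*63504) + 162928)*173880 = ((-1552 - 1512) + 162928)*173880 = (-3064 + 162928)*173880 = 159864*173880 = 27797152320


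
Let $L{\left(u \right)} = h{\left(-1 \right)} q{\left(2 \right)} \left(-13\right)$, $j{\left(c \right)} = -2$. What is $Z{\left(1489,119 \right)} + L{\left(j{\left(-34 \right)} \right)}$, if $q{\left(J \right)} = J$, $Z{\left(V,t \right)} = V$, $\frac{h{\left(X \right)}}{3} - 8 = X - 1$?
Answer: $1021$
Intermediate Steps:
$h{\left(X \right)} = 21 + 3 X$ ($h{\left(X \right)} = 24 + 3 \left(X - 1\right) = 24 + 3 \left(-1 + X\right) = 24 + \left(-3 + 3 X\right) = 21 + 3 X$)
$L{\left(u \right)} = -468$ ($L{\left(u \right)} = \left(21 + 3 \left(-1\right)\right) 2 \left(-13\right) = \left(21 - 3\right) 2 \left(-13\right) = 18 \cdot 2 \left(-13\right) = 36 \left(-13\right) = -468$)
$Z{\left(1489,119 \right)} + L{\left(j{\left(-34 \right)} \right)} = 1489 - 468 = 1021$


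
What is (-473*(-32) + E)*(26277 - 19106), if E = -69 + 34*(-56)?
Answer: 94391873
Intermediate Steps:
E = -1973 (E = -69 - 1904 = -1973)
(-473*(-32) + E)*(26277 - 19106) = (-473*(-32) - 1973)*(26277 - 19106) = (15136 - 1973)*7171 = 13163*7171 = 94391873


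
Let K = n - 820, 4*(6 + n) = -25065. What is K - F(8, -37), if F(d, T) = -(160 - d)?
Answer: -27761/4 ≈ -6940.3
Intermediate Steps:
n = -25089/4 (n = -6 + (¼)*(-25065) = -6 - 25065/4 = -25089/4 ≈ -6272.3)
K = -28369/4 (K = -25089/4 - 820 = -28369/4 ≈ -7092.3)
F(d, T) = -160 + d
K - F(8, -37) = -28369/4 - (-160 + 8) = -28369/4 - 1*(-152) = -28369/4 + 152 = -27761/4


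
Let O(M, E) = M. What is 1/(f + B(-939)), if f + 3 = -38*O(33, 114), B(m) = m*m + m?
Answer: 1/879525 ≈ 1.1370e-6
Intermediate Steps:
B(m) = m + m² (B(m) = m² + m = m + m²)
f = -1257 (f = -3 - 38*33 = -3 - 1254 = -1257)
1/(f + B(-939)) = 1/(-1257 - 939*(1 - 939)) = 1/(-1257 - 939*(-938)) = 1/(-1257 + 880782) = 1/879525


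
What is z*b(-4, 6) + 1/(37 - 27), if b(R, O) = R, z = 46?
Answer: -1839/10 ≈ -183.90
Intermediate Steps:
z*b(-4, 6) + 1/(37 - 27) = 46*(-4) + 1/(37 - 27) = -184 + 1/10 = -184 + ⅒ = -1839/10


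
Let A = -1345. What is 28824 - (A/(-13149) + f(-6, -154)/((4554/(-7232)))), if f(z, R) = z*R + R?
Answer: 9086933233/302427 ≈ 30047.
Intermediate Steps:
f(z, R) = R + R*z (f(z, R) = R*z + R = R + R*z)
28824 - (A/(-13149) + f(-6, -154)/((4554/(-7232)))) = 28824 - (-1345/(-13149) + (-154*(1 - 6))/((4554/(-7232)))) = 28824 - (-1345*(-1/13149) + (-154*(-5))/((4554*(-1/7232)))) = 28824 - (1345/13149 + 770/(-2277/3616)) = 28824 - (1345/13149 + 770*(-3616/2277)) = 28824 - (1345/13149 - 253120/207) = 28824 - 1*(-369777385/302427) = 28824 + 369777385/302427 = 9086933233/302427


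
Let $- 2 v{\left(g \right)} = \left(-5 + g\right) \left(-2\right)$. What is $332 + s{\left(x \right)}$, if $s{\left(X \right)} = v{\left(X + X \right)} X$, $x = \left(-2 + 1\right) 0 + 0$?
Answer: $332$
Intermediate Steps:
$v{\left(g \right)} = -5 + g$ ($v{\left(g \right)} = - \frac{\left(-5 + g\right) \left(-2\right)}{2} = - \frac{10 - 2 g}{2} = -5 + g$)
$x = 0$ ($x = \left(-1\right) 0 + 0 = 0 + 0 = 0$)
$s{\left(X \right)} = X \left(-5 + 2 X\right)$ ($s{\left(X \right)} = \left(-5 + \left(X + X\right)\right) X = \left(-5 + 2 X\right) X = X \left(-5 + 2 X\right)$)
$332 + s{\left(x \right)} = 332 + 0 \left(-5 + 2 \cdot 0\right) = 332 + 0 \left(-5 + 0\right) = 332 + 0 \left(-5\right) = 332 + 0 = 332$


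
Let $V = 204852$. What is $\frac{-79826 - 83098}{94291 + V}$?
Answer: $- \frac{162924}{299143} \approx -0.54464$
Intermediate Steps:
$\frac{-79826 - 83098}{94291 + V} = \frac{-79826 - 83098}{94291 + 204852} = - \frac{162924}{299143}$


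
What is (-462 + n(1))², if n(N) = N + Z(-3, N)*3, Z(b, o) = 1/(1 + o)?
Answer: 844561/4 ≈ 2.1114e+5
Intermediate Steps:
n(N) = N + 3/(1 + N)
(-462 + n(1))² = (-462 + (3 + 1*(1 + 1))/(1 + 1))² = (-462 + (3 + 1*2)/2)² = (-462 + (3 + 2)/2)² = (-462 + (½)*5)² = (-462 + 5/2)² = (-919/2)² = 844561/4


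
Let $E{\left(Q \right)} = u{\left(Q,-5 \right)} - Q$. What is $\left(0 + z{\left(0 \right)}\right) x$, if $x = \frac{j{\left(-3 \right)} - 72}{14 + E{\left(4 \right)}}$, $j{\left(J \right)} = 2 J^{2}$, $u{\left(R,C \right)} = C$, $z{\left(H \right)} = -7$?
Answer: $\frac{378}{5} \approx 75.6$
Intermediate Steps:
$E{\left(Q \right)} = -5 - Q$
$x = - \frac{54}{5}$ ($x = \frac{2 \left(-3\right)^{2} - 72}{14 - 9} = \frac{2 \cdot 9 - 72}{14 - 9} = \frac{18 - 72}{14 - 9} = - \frac{54}{5} \approx -10.8$)
$\left(0 + z{\left(0 \right)}\right) x = \left(0 - 7\right) \left(- \frac{54}{5}\right) = \left(-7\right) \left(- \frac{54}{5}\right) = \frac{378}{5}$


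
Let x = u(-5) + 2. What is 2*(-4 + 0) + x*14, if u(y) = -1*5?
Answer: -50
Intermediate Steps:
u(y) = -5
x = -3 (x = -5 + 2 = -3)
2*(-4 + 0) + x*14 = 2*(-4 + 0) - 3*14 = 2*(-4) - 42 = -8 - 42 = -50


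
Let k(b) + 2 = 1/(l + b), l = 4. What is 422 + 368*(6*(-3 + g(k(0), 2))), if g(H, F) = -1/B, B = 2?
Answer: -7306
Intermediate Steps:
k(b) = -2 + 1/(4 + b)
g(H, F) = -1/2
422 + 368*(6*(-3 + g(k(0), 2))) = 422 + 368*(6*(-3 - 1/2)) = 422 + 368*(6*(-7/2)) = 422 + 368*(-21) = 422 - 7728 = -7306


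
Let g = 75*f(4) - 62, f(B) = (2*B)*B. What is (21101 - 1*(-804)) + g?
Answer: 24243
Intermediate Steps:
f(B) = 2*B²
g = 2338 (g = 75*(2*4²) - 62 = 75*(2*16) - 62 = 75*32 - 62 = 2400 - 62 = 2338)
(21101 - 1*(-804)) + g = (21101 - 1*(-804)) + 2338 = (21101 + 804) + 2338 = 21905 + 2338 = 24243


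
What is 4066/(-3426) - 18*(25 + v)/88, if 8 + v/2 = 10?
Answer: -536545/75372 ≈ -7.1186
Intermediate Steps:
v = 4 (v = -16 + 2*10 = -16 + 20 = 4)
4066/(-3426) - 18*(25 + v)/88 = 4066/(-3426) - 18*(25 + 4)/88 = 4066*(-1/3426) - 18*29*(1/88) = -2033/1713 - 522*1/88 = -2033/1713 - 261/44 = -536545/75372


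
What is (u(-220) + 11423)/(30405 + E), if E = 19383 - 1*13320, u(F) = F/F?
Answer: 952/3039 ≈ 0.31326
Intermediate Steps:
u(F) = 1
E = 6063 (E = 19383 - 13320 = 6063)
(u(-220) + 11423)/(30405 + E) = (1 + 11423)/(30405 + 6063) = 11424/36468 = 11424*(1/36468) = 952/3039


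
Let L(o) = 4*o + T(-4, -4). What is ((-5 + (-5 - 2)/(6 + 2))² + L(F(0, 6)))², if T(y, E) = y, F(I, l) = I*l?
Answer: 3814209/4096 ≈ 931.20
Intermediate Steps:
L(o) = -4 + 4*o (L(o) = 4*o - 4 = -4 + 4*o)
((-5 + (-5 - 2)/(6 + 2))² + L(F(0, 6)))² = ((-5 + (-5 - 2)/(6 + 2))² + (-4 + 4*(0*6)))² = ((-5 - 7/8)² + (-4 + 4*0))² = ((-5 - 7*⅛)² + (-4 + 0))² = ((-5 - 7/8)² - 4)² = ((-47/8)² - 4)² = (2209/64 - 4)² = (1953/64)² = 3814209/4096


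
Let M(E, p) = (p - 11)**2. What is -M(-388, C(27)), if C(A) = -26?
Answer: -1369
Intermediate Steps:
M(E, p) = (-11 + p)**2
-M(-388, C(27)) = -(-11 - 26)**2 = -1*(-37)**2 = -1*1369 = -1369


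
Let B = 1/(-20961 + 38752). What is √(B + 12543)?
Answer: √3970106376574/17791 ≈ 112.00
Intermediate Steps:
B = 1/17791 ≈ 5.6208e-5
√(B + 12543) = √(1/17791 + 12543) = √(223152514/17791) = √3970106376574/17791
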